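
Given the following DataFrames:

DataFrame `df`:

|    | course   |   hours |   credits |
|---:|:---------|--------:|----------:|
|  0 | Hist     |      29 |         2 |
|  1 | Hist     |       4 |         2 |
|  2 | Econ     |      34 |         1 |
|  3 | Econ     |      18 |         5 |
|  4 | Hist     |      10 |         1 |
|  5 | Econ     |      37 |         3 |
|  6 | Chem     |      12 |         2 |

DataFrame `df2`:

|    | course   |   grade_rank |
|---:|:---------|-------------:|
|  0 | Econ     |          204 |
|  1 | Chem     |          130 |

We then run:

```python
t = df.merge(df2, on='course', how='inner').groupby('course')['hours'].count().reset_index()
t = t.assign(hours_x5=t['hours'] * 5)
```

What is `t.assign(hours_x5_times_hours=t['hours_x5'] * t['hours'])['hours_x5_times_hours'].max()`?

45

merge on 'course' (how='inner') → 4 rows:
  course  hours  credits  grade_rank
0   Econ     34        1         204
1   Econ     18        5         204
2   Econ     37        3         204
3   Chem     12        2         130
group by course, count of hours:
course
Chem    1
Econ    3
Name: hours, dtype: int64
reset_index():
  course  hours
0   Chem      1
1   Econ      3
add column hours_x5 = t['hours'] * 5:
  course  hours  hours_x5
0   Chem      1         5
1   Econ      3        15
add column hours_x5_times_hours = t['hours_x5'] * t['hours']:
  course  hours  hours_x5  hours_x5_times_hours
0   Chem      1         5                     5
1   Econ      3        15                    45
The max of column 'hours_x5_times_hours' is 45.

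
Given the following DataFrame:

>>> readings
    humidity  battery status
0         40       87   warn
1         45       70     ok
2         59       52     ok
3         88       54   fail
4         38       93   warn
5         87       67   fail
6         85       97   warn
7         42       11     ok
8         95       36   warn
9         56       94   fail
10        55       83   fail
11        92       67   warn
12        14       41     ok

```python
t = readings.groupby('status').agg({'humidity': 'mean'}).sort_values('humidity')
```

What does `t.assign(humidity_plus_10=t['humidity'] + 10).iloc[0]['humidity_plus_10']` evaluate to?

50.0

group by status, mean of humidity:
        humidity
status          
fail        71.5
ok          40.0
warn        70.0
sort by humidity:
        humidity
status          
ok          40.0
warn        70.0
fail        71.5
add column humidity_plus_10 = t['humidity'] + 10:
        humidity  humidity_plus_10
status                            
ok          40.0              50.0
warn        70.0              80.0
fail        71.5              81.5
Reading off the value at position 0, column 'humidity_plus_10', we get 50.0.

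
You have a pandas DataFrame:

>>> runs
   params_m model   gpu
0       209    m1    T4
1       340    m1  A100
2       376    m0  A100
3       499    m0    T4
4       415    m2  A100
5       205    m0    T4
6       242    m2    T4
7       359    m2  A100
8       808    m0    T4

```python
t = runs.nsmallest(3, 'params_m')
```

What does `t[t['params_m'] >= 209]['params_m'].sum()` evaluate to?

take 3 rows with smallest params_m:
   params_m model gpu
5       205    m0  T4
0       209    m1  T4
6       242    m2  T4
filter rows where params_m >= 209:
   params_m model gpu
0       209    m1  T4
6       242    m2  T4
The sum of column 'params_m' is 451.

451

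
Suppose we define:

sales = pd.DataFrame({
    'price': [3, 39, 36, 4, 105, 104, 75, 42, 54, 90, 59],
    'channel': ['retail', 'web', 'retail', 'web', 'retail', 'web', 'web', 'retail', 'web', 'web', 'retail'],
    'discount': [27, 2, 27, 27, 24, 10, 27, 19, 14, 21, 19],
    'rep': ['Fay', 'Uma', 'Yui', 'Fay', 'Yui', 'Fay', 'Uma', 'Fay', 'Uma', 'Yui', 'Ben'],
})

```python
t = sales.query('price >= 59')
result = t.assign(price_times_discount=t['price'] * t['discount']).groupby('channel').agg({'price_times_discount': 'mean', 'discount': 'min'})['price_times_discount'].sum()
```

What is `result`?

filter rows where price >= 59:
    price channel  discount  rep
4     105  retail        24  Yui
5     104     web        10  Fay
6      75     web        27  Uma
9      90     web        21  Yui
10     59  retail        19  Ben
add column price_times_discount = t['price'] * t['discount']:
    price channel  discount  rep  price_times_discount
4     105  retail        24  Yui                  2520
5     104     web        10  Fay                  1040
6      75     web        27  Uma                  2025
9      90     web        21  Yui                  1890
10     59  retail        19  Ben                  1121
group by channel: mean(price_times_discount), min(discount):
         price_times_discount  discount
channel                                
retail            1820.500000        19
web               1651.666667        10

3472.16666667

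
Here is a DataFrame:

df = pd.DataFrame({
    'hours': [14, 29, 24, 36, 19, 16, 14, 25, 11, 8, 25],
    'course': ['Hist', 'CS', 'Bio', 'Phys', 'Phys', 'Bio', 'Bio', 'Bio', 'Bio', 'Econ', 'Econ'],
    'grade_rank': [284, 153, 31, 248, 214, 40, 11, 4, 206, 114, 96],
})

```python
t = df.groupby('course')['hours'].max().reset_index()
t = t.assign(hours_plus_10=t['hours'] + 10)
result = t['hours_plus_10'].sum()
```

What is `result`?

group by course, max of hours:
course
Bio     25
CS      29
Econ    25
Hist    14
Phys    36
Name: hours, dtype: int64
reset_index():
  course  hours
0    Bio     25
1     CS     29
2   Econ     25
3   Hist     14
4   Phys     36
add column hours_plus_10 = t['hours'] + 10:
  course  hours  hours_plus_10
0    Bio     25             35
1     CS     29             39
2   Econ     25             35
3   Hist     14             24
4   Phys     36             46
Finally, sum of column 'hours_plus_10' = 179.

179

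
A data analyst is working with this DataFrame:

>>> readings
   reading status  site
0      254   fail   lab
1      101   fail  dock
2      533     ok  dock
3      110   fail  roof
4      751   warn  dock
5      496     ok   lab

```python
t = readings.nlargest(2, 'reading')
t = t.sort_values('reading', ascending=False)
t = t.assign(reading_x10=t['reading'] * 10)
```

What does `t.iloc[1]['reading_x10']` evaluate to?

take 2 rows with largest reading:
   reading status  site
4      751   warn  dock
2      533     ok  dock
sort by reading descending:
   reading status  site
4      751   warn  dock
2      533     ok  dock
add column reading_x10 = t['reading'] * 10:
   reading status  site  reading_x10
4      751   warn  dock         7510
2      533     ok  dock         5330
Finally, value at position 1, column 'reading_x10' = 5330.

5330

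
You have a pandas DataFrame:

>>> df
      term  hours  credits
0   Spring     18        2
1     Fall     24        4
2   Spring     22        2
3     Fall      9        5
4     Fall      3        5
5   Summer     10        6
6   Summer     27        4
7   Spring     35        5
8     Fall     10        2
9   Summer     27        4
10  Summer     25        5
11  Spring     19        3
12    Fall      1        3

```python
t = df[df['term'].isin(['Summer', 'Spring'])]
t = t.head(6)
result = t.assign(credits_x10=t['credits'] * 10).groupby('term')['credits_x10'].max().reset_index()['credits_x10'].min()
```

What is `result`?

filter rows where term in ['Summer', 'Spring']:
      term  hours  credits
0   Spring     18        2
2   Spring     22        2
5   Summer     10        6
6   Summer     27        4
7   Spring     35        5
9   Summer     27        4
10  Summer     25        5
11  Spring     19        3
take first 6 rows:
     term  hours  credits
0  Spring     18        2
2  Spring     22        2
5  Summer     10        6
6  Summer     27        4
7  Spring     35        5
9  Summer     27        4
add column credits_x10 = t['credits'] * 10:
     term  hours  credits  credits_x10
0  Spring     18        2           20
2  Spring     22        2           20
5  Summer     10        6           60
6  Summer     27        4           40
7  Spring     35        5           50
9  Summer     27        4           40
group by term, max of credits_x10:
term
Spring    50
Summer    60
Name: credits_x10, dtype: int64
reset_index():
     term  credits_x10
0  Spring           50
1  Summer           60

50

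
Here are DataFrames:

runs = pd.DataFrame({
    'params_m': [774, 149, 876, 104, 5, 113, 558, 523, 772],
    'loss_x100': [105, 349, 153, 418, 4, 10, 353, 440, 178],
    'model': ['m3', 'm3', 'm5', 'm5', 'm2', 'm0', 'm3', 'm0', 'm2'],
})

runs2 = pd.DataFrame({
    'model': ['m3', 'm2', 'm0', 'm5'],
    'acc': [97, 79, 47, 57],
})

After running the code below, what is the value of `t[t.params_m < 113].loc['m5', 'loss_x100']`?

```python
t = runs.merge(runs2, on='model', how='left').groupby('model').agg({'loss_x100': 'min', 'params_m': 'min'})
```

153

merge on 'model' (how='left') → 9 rows:
   params_m  loss_x100 model  acc
0       774        105    m3   97
1       149        349    m3   97
2       876        153    m5   57
3       104        418    m5   57
4         5          4    m2   79
5       113         10    m0   47
6       558        353    m3   97
7       523        440    m0   47
8       772        178    m2   79
group by model: min(loss_x100), min(params_m):
       loss_x100  params_m
model                     
m0            10       113
m2             4         5
m3           105       149
m5           153       104
filter rows where params_m < 113:
       loss_x100  params_m
model                     
m2             4         5
m5           153       104
Reading off the value at row 'm5', column 'loss_x100', we get 153.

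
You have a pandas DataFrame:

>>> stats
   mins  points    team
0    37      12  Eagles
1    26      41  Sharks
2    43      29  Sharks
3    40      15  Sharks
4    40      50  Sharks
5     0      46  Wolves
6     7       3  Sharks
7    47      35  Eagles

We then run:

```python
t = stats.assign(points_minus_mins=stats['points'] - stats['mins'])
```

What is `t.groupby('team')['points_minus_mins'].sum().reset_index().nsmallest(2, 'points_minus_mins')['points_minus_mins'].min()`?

-37

add column points_minus_mins = stats['points'] - stats['mins']:
   mins  points    team  points_minus_mins
0    37      12  Eagles                -25
1    26      41  Sharks                 15
2    43      29  Sharks                -14
3    40      15  Sharks                -25
4    40      50  Sharks                 10
5     0      46  Wolves                 46
6     7       3  Sharks                 -4
7    47      35  Eagles                -12
group by team, sum of points_minus_mins:
team
Eagles   -37
Sharks   -18
Wolves    46
Name: points_minus_mins, dtype: int64
reset_index():
     team  points_minus_mins
0  Eagles                -37
1  Sharks                -18
2  Wolves                 46
take 2 rows with smallest points_minus_mins:
     team  points_minus_mins
0  Eagles                -37
1  Sharks                -18
Hence -37.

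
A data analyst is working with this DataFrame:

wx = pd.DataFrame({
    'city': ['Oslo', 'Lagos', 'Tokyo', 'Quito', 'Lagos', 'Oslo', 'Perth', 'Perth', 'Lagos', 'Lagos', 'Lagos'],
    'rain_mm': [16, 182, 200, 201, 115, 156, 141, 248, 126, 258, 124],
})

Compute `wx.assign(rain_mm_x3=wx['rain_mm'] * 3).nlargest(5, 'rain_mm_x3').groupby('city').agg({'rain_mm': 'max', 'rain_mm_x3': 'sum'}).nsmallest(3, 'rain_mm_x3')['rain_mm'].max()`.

248

add column rain_mm_x3 = wx['rain_mm'] * 3:
     city  rain_mm  rain_mm_x3
0    Oslo       16          48
1   Lagos      182         546
2   Tokyo      200         600
3   Quito      201         603
4   Lagos      115         345
5    Oslo      156         468
6   Perth      141         423
7   Perth      248         744
8   Lagos      126         378
9   Lagos      258         774
10  Lagos      124         372
take 5 rows with largest rain_mm_x3:
    city  rain_mm  rain_mm_x3
9  Lagos      258         774
7  Perth      248         744
3  Quito      201         603
2  Tokyo      200         600
1  Lagos      182         546
group by city: max(rain_mm), sum(rain_mm_x3):
       rain_mm  rain_mm_x3
city                      
Lagos      258        1320
Perth      248         744
Quito      201         603
Tokyo      200         600
take 3 rows with smallest rain_mm_x3:
       rain_mm  rain_mm_x3
city                      
Tokyo      200         600
Quito      201         603
Perth      248         744
Reading off the max of column 'rain_mm', we get 248.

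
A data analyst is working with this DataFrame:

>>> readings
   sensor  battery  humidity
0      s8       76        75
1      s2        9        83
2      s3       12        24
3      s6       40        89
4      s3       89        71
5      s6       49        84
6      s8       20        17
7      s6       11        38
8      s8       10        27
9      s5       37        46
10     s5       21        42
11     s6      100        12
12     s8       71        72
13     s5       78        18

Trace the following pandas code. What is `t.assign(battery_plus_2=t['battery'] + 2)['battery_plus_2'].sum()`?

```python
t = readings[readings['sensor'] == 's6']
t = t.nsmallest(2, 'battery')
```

filter rows where sensor == 's6':
   sensor  battery  humidity
3      s6       40        89
5      s6       49        84
7      s6       11        38
11     s6      100        12
take 2 rows with smallest battery:
  sensor  battery  humidity
7     s6       11        38
3     s6       40        89
add column battery_plus_2 = t['battery'] + 2:
  sensor  battery  humidity  battery_plus_2
7     s6       11        38              13
3     s6       40        89              42
Finally, sum of column 'battery_plus_2' = 55.

55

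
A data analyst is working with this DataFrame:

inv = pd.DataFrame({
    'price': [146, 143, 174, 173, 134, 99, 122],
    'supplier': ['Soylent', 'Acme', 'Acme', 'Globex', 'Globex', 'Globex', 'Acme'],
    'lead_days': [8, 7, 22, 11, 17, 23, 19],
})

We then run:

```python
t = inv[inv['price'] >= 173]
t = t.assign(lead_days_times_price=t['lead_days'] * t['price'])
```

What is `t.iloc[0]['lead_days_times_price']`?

filter rows where price >= 173:
   price supplier  lead_days
2    174     Acme         22
3    173   Globex         11
add column lead_days_times_price = t['lead_days'] * t['price']:
   price supplier  lead_days  lead_days_times_price
2    174     Acme         22                   3828
3    173   Globex         11                   1903
So iloc[0]['lead_days_times_price'] = 3828.

3828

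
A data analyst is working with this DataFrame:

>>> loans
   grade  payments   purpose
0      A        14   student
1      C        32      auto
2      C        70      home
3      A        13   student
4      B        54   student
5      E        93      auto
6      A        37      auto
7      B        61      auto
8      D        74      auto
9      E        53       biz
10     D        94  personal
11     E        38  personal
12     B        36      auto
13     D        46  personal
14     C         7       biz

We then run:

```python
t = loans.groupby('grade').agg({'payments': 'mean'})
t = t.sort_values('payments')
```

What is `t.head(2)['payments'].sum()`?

57.6666666667

group by grade, mean of payments:
        payments
grade           
A      21.333333
B      50.333333
C      36.333333
D      71.333333
E      61.333333
sort by payments:
        payments
grade           
A      21.333333
C      36.333333
B      50.333333
E      61.333333
D      71.333333
take first 2 rows:
        payments
grade           
A      21.333333
C      36.333333
Taking the sum of column 'payments' gives 57.6666666667.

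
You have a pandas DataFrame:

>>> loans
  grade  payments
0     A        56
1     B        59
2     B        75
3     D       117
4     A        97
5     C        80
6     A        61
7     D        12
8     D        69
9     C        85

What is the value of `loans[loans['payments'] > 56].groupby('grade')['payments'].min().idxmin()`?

filter rows where payments > 56:
  grade  payments
1     B        59
2     B        75
3     D       117
4     A        97
5     C        80
6     A        61
8     D        69
9     C        85
group by grade, min of payments:
grade
A    61
B    59
C    80
D    69
Name: payments, dtype: int64
So idxmin() = B.

B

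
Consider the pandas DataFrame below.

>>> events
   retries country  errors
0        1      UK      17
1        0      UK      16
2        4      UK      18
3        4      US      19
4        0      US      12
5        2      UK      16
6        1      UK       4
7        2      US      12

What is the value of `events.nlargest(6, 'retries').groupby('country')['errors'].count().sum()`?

take 6 rows with largest retries:
   retries country  errors
2        4      UK      18
3        4      US      19
5        2      UK      16
7        2      US      12
0        1      UK      17
6        1      UK       4
group by country, count of errors:
country
UK    4
US    2
Name: errors, dtype: int64

6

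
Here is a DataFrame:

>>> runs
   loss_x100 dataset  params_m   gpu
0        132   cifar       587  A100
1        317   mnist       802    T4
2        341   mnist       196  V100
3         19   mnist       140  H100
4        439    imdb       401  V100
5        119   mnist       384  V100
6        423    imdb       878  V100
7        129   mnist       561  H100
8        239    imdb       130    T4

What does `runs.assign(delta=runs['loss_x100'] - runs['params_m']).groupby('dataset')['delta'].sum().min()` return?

-1158

add column delta = runs['loss_x100'] - runs['params_m']:
   loss_x100 dataset  params_m   gpu  delta
0        132   cifar       587  A100   -455
1        317   mnist       802    T4   -485
2        341   mnist       196  V100    145
3         19   mnist       140  H100   -121
4        439    imdb       401  V100     38
5        119   mnist       384  V100   -265
6        423    imdb       878  V100   -455
7        129   mnist       561  H100   -432
8        239    imdb       130    T4    109
group by dataset, sum of delta:
dataset
cifar    -455
imdb     -308
mnist   -1158
Name: delta, dtype: int64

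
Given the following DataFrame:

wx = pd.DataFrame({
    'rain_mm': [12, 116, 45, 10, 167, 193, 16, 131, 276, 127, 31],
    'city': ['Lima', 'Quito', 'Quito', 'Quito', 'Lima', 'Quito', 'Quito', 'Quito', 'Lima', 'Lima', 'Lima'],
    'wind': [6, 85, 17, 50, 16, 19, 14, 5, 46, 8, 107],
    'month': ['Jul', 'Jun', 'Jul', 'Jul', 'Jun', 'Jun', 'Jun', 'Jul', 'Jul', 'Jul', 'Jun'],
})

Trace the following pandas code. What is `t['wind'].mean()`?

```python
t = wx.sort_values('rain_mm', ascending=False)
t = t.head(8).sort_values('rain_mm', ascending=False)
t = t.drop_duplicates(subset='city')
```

32.5

sort by rain_mm descending:
    rain_mm   city  wind month
8       276   Lima    46   Jul
5       193  Quito    19   Jun
4       167   Lima    16   Jun
7       131  Quito     5   Jul
9       127   Lima     8   Jul
1       116  Quito    85   Jun
2        45  Quito    17   Jul
10       31   Lima   107   Jun
6        16  Quito    14   Jun
0        12   Lima     6   Jul
3        10  Quito    50   Jul
take first 8 rows:
    rain_mm   city  wind month
8       276   Lima    46   Jul
5       193  Quito    19   Jun
4       167   Lima    16   Jun
7       131  Quito     5   Jul
9       127   Lima     8   Jul
1       116  Quito    85   Jun
2        45  Quito    17   Jul
10       31   Lima   107   Jun
sort by rain_mm descending:
    rain_mm   city  wind month
8       276   Lima    46   Jul
5       193  Quito    19   Jun
4       167   Lima    16   Jun
7       131  Quito     5   Jul
9       127   Lima     8   Jul
1       116  Quito    85   Jun
2        45  Quito    17   Jul
10       31   Lima   107   Jun
drop duplicate city (keep=first):
   rain_mm   city  wind month
8      276   Lima    46   Jul
5      193  Quito    19   Jun
So mean() = 32.5.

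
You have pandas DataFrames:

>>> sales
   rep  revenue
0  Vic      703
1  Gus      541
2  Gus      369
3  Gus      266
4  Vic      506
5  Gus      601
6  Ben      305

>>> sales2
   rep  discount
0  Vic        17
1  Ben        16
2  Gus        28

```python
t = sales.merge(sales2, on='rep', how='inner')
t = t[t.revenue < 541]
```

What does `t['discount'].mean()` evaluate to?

22.25

merge on 'rep' (how='inner') → 7 rows:
   rep  revenue  discount
0  Vic      703        17
1  Gus      541        28
2  Gus      369        28
3  Gus      266        28
4  Vic      506        17
5  Gus      601        28
6  Ben      305        16
filter rows where revenue < 541:
   rep  revenue  discount
2  Gus      369        28
3  Gus      266        28
4  Vic      506        17
6  Ben      305        16
Taking the mean of column 'discount' gives 22.25.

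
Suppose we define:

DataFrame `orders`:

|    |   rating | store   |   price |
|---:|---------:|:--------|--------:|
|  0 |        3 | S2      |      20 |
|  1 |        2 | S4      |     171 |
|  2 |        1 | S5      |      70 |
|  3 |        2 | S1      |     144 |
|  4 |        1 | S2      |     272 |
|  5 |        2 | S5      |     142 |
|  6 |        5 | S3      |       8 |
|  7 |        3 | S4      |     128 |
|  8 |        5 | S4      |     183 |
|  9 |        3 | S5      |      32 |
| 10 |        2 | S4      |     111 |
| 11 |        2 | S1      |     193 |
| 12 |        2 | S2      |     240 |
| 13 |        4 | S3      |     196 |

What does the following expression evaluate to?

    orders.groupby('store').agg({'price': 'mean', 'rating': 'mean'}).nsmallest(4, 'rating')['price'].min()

group by store: mean(price), mean(rating):
            price  rating
store                    
S1     168.500000     2.0
S2     177.333333     2.0
S3     102.000000     4.5
S4     148.250000     3.0
S5      81.333333     2.0
take 4 rows with smallest rating:
            price  rating
store                    
S1     168.500000     2.0
S2     177.333333     2.0
S5      81.333333     2.0
S4     148.250000     3.0
Reading off the min of column 'price', we get 81.3333333333.

81.3333333333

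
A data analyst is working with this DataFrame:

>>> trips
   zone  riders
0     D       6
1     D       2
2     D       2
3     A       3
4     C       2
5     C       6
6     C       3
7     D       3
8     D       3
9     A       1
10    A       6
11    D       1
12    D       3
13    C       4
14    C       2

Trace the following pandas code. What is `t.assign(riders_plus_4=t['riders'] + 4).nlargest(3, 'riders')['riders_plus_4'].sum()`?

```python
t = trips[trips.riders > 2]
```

30

filter rows where riders > 2:
   zone  riders
0     D       6
3     A       3
5     C       6
6     C       3
7     D       3
8     D       3
10    A       6
12    D       3
13    C       4
add column riders_plus_4 = t['riders'] + 4:
   zone  riders  riders_plus_4
0     D       6             10
3     A       3              7
5     C       6             10
6     C       3              7
7     D       3              7
8     D       3              7
10    A       6             10
12    D       3              7
13    C       4              8
take 3 rows with largest riders:
   zone  riders  riders_plus_4
0     D       6             10
5     C       6             10
10    A       6             10
sum of column 'riders_plus_4' → 30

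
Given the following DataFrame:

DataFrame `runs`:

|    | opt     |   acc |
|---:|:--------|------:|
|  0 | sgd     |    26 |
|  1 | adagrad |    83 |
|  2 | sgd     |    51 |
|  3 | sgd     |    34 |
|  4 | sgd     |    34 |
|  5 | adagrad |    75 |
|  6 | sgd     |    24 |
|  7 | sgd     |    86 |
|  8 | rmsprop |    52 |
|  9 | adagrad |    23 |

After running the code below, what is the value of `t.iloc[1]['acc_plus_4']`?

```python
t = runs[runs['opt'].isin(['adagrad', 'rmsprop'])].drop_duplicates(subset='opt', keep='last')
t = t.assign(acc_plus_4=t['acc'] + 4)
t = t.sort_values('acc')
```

56

filter rows where opt in ['adagrad', 'rmsprop']:
       opt  acc
1  adagrad   83
5  adagrad   75
8  rmsprop   52
9  adagrad   23
drop duplicate opt (keep=last):
       opt  acc
8  rmsprop   52
9  adagrad   23
add column acc_plus_4 = t['acc'] + 4:
       opt  acc  acc_plus_4
8  rmsprop   52          56
9  adagrad   23          27
sort by acc:
       opt  acc  acc_plus_4
9  adagrad   23          27
8  rmsprop   52          56
Finally, value at position 1, column 'acc_plus_4' = 56.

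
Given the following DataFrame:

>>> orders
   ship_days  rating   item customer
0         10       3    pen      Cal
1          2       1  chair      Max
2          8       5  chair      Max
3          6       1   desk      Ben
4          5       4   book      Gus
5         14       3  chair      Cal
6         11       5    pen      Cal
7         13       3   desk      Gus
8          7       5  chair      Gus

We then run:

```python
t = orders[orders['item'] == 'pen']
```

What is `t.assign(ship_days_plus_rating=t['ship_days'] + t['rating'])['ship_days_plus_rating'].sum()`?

29

filter rows where item == 'pen':
   ship_days  rating item customer
0         10       3  pen      Cal
6         11       5  pen      Cal
add column ship_days_plus_rating = t['ship_days'] + t['rating']:
   ship_days  rating item customer  ship_days_plus_rating
0         10       3  pen      Cal                     13
6         11       5  pen      Cal                     16
So sum() = 29.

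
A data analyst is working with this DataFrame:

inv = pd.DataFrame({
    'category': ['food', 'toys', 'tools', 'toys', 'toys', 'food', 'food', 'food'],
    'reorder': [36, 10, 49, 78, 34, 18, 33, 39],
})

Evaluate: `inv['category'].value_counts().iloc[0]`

value_counts of category:
category
food     4
toys     3
tools    1
Name: count, dtype: int64
So iloc[0] = 4.

4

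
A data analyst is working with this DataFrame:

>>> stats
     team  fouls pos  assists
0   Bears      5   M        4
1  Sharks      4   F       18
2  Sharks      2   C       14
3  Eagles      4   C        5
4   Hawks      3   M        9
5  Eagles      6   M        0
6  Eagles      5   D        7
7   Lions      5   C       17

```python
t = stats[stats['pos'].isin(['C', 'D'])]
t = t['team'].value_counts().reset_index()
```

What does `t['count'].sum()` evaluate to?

filter rows where pos in ['C', 'D']:
     team  fouls pos  assists
2  Sharks      2   C       14
3  Eagles      4   C        5
6  Eagles      5   D        7
7   Lions      5   C       17
value_counts of team:
team
Eagles    2
Sharks    1
Lions     1
Name: count, dtype: int64
reset_index():
     team  count
0  Eagles      2
1  Sharks      1
2   Lions      1

4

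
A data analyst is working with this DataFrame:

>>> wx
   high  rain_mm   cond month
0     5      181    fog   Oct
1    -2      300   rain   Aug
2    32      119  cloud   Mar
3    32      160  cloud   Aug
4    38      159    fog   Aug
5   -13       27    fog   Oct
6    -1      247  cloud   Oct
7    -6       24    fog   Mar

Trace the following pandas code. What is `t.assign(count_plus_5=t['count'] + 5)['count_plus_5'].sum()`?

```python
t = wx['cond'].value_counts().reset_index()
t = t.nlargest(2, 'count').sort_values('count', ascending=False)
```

value_counts of cond:
cond
fog      4
cloud    3
rain     1
Name: count, dtype: int64
reset_index():
    cond  count
0    fog      4
1  cloud      3
2   rain      1
take 2 rows with largest count:
    cond  count
0    fog      4
1  cloud      3
sort by count descending:
    cond  count
0    fog      4
1  cloud      3
add column count_plus_5 = t['count'] + 5:
    cond  count  count_plus_5
0    fog      4             9
1  cloud      3             8
Reading off the sum of column 'count_plus_5', we get 17.

17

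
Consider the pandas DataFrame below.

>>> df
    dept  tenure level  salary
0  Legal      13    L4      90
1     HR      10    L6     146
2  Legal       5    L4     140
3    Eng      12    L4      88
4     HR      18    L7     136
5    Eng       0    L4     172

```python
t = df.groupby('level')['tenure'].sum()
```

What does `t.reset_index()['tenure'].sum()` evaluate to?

group by level, sum of tenure:
level
L4    30
L6    10
L7    18
Name: tenure, dtype: int64
reset_index():
  level  tenure
0    L4      30
1    L6      10
2    L7      18
Hence 58.

58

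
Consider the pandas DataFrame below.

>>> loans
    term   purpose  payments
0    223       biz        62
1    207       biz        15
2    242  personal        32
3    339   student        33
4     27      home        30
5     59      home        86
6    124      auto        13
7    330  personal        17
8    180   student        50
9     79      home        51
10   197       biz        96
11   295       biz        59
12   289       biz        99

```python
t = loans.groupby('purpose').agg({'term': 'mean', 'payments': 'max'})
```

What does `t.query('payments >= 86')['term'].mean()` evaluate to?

148.6

group by purpose: mean(term), max(payments):
           term  payments
purpose                  
auto      124.0        13
biz       242.2        99
home       55.0        86
personal  286.0        32
student   259.5        50
filter rows where payments >= 86:
          term  payments
purpose                 
biz      242.2        99
home      55.0        86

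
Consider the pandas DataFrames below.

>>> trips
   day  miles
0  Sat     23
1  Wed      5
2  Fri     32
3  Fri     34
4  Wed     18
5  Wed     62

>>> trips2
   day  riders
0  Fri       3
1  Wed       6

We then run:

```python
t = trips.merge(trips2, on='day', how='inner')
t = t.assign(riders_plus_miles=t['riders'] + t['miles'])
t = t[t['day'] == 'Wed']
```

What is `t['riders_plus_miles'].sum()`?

merge on 'day' (how='inner') → 5 rows:
   day  miles  riders
0  Wed      5       6
1  Fri     32       3
2  Fri     34       3
3  Wed     18       6
4  Wed     62       6
add column riders_plus_miles = t['riders'] + t['miles']:
   day  miles  riders  riders_plus_miles
0  Wed      5       6                 11
1  Fri     32       3                 35
2  Fri     34       3                 37
3  Wed     18       6                 24
4  Wed     62       6                 68
filter rows where day == 'Wed':
   day  miles  riders  riders_plus_miles
0  Wed      5       6                 11
3  Wed     18       6                 24
4  Wed     62       6                 68

103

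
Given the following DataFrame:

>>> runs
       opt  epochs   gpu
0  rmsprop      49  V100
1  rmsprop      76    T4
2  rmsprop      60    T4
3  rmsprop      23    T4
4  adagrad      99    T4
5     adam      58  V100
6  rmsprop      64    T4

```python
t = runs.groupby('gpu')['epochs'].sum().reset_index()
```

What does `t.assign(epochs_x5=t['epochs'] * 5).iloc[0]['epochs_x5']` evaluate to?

1610

group by gpu, sum of epochs:
gpu
T4      322
V100    107
Name: epochs, dtype: int64
reset_index():
    gpu  epochs
0    T4     322
1  V100     107
add column epochs_x5 = t['epochs'] * 5:
    gpu  epochs  epochs_x5
0    T4     322       1610
1  V100     107        535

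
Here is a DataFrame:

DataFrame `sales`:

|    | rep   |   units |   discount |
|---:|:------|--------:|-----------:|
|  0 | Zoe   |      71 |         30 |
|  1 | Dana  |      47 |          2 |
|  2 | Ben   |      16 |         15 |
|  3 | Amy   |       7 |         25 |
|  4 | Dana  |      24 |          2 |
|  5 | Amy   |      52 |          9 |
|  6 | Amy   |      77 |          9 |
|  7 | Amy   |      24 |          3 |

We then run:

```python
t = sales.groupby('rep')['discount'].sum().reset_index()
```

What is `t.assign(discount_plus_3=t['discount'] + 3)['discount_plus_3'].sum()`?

107

group by rep, sum of discount:
rep
Amy     46
Ben     15
Dana     4
Zoe     30
Name: discount, dtype: int64
reset_index():
    rep  discount
0   Amy        46
1   Ben        15
2  Dana         4
3   Zoe        30
add column discount_plus_3 = t['discount'] + 3:
    rep  discount  discount_plus_3
0   Amy        46               49
1   Ben        15               18
2  Dana         4                7
3   Zoe        30               33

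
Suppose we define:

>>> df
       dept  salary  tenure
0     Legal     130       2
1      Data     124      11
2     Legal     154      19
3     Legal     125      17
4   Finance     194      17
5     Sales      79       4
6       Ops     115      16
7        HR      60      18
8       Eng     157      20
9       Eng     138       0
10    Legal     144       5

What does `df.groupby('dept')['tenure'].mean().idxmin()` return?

group by dept, mean of tenure:
dept
Data       11.00
Eng        10.00
Finance    17.00
HR         18.00
Legal      10.75
Ops        16.00
Sales       4.00
Name: tenure, dtype: float64

Sales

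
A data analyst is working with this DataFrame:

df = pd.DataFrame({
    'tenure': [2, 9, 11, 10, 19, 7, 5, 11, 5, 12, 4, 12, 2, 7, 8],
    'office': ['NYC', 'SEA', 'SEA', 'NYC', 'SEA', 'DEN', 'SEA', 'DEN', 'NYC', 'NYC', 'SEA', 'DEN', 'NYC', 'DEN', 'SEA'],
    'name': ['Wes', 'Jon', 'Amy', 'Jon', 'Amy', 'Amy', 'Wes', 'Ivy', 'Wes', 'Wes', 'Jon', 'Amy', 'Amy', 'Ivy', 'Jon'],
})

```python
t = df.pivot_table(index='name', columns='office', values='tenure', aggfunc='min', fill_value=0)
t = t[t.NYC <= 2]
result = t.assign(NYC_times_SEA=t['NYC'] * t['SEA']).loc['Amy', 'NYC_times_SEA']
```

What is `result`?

pivot: rows=name, cols=office, min(tenure):
office  DEN  NYC  SEA
name                 
Amy       7    2   11
Ivy       7    0    0
Jon       0   10    4
Wes       0    2    5
filter rows where NYC <= 2:
office  DEN  NYC  SEA
name                 
Amy       7    2   11
Ivy       7    0    0
Wes       0    2    5
add column NYC_times_SEA = t['NYC'] * t['SEA']:
office  DEN  NYC  SEA  NYC_times_SEA
name                                
Amy       7    2   11             22
Ivy       7    0    0              0
Wes       0    2    5             10
Finally, value at row 'Amy', column 'NYC_times_SEA' = 22.

22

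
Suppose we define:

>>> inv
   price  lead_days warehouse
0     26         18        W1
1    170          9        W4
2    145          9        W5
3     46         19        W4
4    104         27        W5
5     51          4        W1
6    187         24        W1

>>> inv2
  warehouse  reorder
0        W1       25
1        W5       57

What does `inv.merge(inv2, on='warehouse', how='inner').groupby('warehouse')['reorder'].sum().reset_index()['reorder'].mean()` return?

94.5

merge on 'warehouse' (how='inner') → 5 rows:
   price  lead_days warehouse  reorder
0     26         18        W1       25
1    145          9        W5       57
2    104         27        W5       57
3     51          4        W1       25
4    187         24        W1       25
group by warehouse, sum of reorder:
warehouse
W1     75
W5    114
Name: reorder, dtype: int64
reset_index():
  warehouse  reorder
0        W1       75
1        W5      114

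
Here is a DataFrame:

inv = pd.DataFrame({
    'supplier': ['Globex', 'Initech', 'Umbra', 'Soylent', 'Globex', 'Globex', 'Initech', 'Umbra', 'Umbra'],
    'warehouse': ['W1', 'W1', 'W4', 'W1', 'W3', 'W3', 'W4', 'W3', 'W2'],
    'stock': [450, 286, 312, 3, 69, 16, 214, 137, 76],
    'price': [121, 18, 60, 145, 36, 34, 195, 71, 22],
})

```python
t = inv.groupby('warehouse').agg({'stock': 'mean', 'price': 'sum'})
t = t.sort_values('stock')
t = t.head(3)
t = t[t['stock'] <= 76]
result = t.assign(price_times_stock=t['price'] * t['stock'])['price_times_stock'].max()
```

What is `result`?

group by warehouse: mean(stock), sum(price):
                stock  price
warehouse                   
W1         246.333333    284
W2          76.000000     22
W3          74.000000    141
W4         263.000000    255
sort by stock:
                stock  price
warehouse                   
W3          74.000000    141
W2          76.000000     22
W1         246.333333    284
W4         263.000000    255
take first 3 rows:
                stock  price
warehouse                   
W3          74.000000    141
W2          76.000000     22
W1         246.333333    284
filter rows where stock <= 76:
           stock  price
warehouse              
W3          74.0    141
W2          76.0     22
add column price_times_stock = t['price'] * t['stock']:
           stock  price  price_times_stock
warehouse                                 
W3          74.0    141            10434.0
W2          76.0     22             1672.0

10434.0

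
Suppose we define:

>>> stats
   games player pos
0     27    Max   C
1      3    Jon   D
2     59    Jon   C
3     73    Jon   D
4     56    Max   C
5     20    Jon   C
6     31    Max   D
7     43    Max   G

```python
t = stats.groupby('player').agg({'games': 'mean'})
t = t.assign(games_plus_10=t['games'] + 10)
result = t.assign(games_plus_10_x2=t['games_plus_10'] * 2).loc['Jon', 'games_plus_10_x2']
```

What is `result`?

group by player, mean of games:
        games
player       
Jon     38.75
Max     39.25
add column games_plus_10 = t['games'] + 10:
        games  games_plus_10
player                      
Jon     38.75          48.75
Max     39.25          49.25
add column games_plus_10_x2 = t['games_plus_10'] * 2:
        games  games_plus_10  games_plus_10_x2
player                                        
Jon     38.75          48.75              97.5
Max     39.25          49.25              98.5
value at row 'Jon', column 'games_plus_10_x2' → 97.5

97.5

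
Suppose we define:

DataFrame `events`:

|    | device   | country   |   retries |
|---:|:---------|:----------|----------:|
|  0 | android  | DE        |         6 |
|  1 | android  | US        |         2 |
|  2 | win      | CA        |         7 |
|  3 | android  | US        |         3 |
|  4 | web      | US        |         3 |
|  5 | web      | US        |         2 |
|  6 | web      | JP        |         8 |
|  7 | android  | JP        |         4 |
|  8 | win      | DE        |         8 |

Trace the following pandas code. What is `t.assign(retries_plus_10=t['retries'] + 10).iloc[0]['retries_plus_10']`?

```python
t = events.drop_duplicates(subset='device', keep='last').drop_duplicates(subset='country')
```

18

drop duplicate device (keep=last):
    device country  retries
6      web      JP        8
7  android      JP        4
8      win      DE        8
drop duplicate country (keep=first):
  device country  retries
6    web      JP        8
8    win      DE        8
add column retries_plus_10 = t['retries'] + 10:
  device country  retries  retries_plus_10
6    web      JP        8               18
8    win      DE        8               18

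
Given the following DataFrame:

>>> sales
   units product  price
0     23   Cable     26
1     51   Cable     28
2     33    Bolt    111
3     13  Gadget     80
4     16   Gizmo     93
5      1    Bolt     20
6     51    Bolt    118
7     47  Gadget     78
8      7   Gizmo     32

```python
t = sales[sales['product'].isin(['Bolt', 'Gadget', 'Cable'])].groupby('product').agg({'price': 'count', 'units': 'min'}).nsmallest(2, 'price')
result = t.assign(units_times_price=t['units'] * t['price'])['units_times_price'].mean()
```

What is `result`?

36.0

filter rows where product in ['Bolt', 'Gadget', 'Cable']:
   units product  price
0     23   Cable     26
1     51   Cable     28
2     33    Bolt    111
3     13  Gadget     80
5      1    Bolt     20
6     51    Bolt    118
7     47  Gadget     78
group by product: count(price), min(units):
         price  units
product              
Bolt         3      1
Cable        2     23
Gadget       2     13
take 2 rows with smallest price:
         price  units
product              
Cable        2     23
Gadget       2     13
add column units_times_price = t['units'] * t['price']:
         price  units  units_times_price
product                                 
Cable        2     23                 46
Gadget       2     13                 26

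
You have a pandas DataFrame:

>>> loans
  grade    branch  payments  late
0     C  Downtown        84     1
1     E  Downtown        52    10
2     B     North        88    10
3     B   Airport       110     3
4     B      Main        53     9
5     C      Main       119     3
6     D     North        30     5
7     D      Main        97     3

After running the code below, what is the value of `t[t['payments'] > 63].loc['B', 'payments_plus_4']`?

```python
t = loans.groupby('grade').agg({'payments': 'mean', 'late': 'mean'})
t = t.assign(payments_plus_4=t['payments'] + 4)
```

group by grade: mean(payments), mean(late):
         payments       late
grade                       
B       83.666667   7.333333
C      101.500000   2.000000
D       63.500000   4.000000
E       52.000000  10.000000
add column payments_plus_4 = t['payments'] + 4:
         payments       late  payments_plus_4
grade                                        
B       83.666667   7.333333        87.666667
C      101.500000   2.000000       105.500000
D       63.500000   4.000000        67.500000
E       52.000000  10.000000        56.000000
filter rows where payments > 63:
         payments      late  payments_plus_4
grade                                       
B       83.666667  7.333333        87.666667
C      101.500000  2.000000       105.500000
D       63.500000  4.000000        67.500000
Reading off the value at row 'B', column 'payments_plus_4', we get 87.6666666667.

87.6666666667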